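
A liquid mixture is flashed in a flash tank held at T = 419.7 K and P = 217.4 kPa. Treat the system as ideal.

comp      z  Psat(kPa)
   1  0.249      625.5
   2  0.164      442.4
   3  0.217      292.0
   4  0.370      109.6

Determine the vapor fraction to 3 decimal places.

Raoult's law: Kᵢ = Pᵢˢᵃᵗ/P = Pᵢˢᵃᵗ/217.4.
  K_1 = 625.5/217.4 = 2.87718, K_2 = 442.4/217.4 = 2.03496, K_3 = 292.0/217.4 = 1.34315, K_4 = 109.6/217.4 = 0.50414
Let ψ = V/F and solve Σ zᵢ(Kᵢ−1)/(1+ψ(Kᵢ−1)) = 0.
Feasibility: ΣzᵢKᵢ = 1.528, Σzᵢ/Kᵢ = 1.063 — both > 1, two phases present.
Newton–Raphson from ψ = 0.5:
  ψ = 0.500: g = 0.1726, g' = -0.489 → ψ = 0.853
  ψ = 0.853: g = 0.0096, g' = -0.468 → ψ = 0.873
Converged at ψ = 0.873.

ψ = 0.873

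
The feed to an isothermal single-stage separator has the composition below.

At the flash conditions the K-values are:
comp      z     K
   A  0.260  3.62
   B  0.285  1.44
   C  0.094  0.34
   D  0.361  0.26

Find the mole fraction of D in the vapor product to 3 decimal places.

Rachford–Rice: g(V/F) = Σ zᵢ(Kᵢ−1)/(1+V/F(Kᵢ−1)) = 0.
Check two-phase: ΣzᵢKᵢ = 1.477 > 1 and Σzᵢ/Kᵢ = 1.935 > 1, so g(0) = 0.477 > 0 and g(1) = -0.935 < 0.
Newton iteration, V/F⁰ = 0.5:
  V/F = 0.500: g = -0.1190, g' = -0.961 → V/F = 0.376
  V/F = 0.376: g = -0.0021, g' = -0.945 → V/F = 0.374
Converged at V/F = 0.374.
Compositions from xᵢ = zᵢ/(1+V/F(Kᵢ−1)), yᵢ = Kᵢxᵢ:
  A: x = 0.131, y = 0.475
  B: x = 0.245, y = 0.352
  C: x = 0.125, y = 0.042
  D: x = 0.499, y = 0.130

y_D = 0.130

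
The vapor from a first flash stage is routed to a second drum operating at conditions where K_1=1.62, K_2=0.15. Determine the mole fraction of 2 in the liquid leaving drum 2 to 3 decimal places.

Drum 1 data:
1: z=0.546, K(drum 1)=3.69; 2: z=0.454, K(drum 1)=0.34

Drum 1:
Binary case is linear: z₁(K₁−1)(1+ψ₁(K₂−1)) + z₂(K₂−1)(1+ψ₁(K₁−1)) = 0
⇒ ψ₁ = [z₁(K₁−1)+z₂(K₂−1)] / [−(K₁−1)(K₂−1)] = 1.1691/1.7754 = 0.658
Drum-1 compositions:
  1: x = 0.197, y = 0.727
  2: x = 0.803, y = 0.273
Drum-2 feed = drum-1 vapor: z₂ = (0.7270, 0.2730).
Drum 2:
Let ψ₂ = V/F and solve Σ zᵢ(Kᵢ−1)/(1+ψ₂(Kᵢ−1)) = 0.
Feasibility: ΣzᵢKᵢ = 1.219, Σzᵢ/Kᵢ = 2.269 — both > 1, two phases present.
Newton–Raphson from ψ₂ = 0.5:
  ψ₂ = 0.500: g = -0.0595, g' = -0.759 → ψ₂ = 0.422
  ψ₂ = 0.422: g = -0.0044, g' = -0.655 → ψ₂ = 0.415
Converged at ψ₂ = 0.415.
  1: x = 0.578, y = 0.937
  2: x = 0.422, y = 0.063

x_2 (drum 2) = 0.422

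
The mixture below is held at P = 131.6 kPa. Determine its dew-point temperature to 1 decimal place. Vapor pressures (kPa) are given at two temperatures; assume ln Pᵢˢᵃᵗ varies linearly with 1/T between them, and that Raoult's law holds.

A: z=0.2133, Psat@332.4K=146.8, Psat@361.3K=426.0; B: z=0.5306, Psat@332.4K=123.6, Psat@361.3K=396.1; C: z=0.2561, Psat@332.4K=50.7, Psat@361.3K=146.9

Dew-point temperature: Σzᵢ·P/Pᵢˢᵃᵗ(T) = 1. Interpolate ln Pᵢˢᵃᵗ = aᵢ + bᵢ/T.
  T = 332.4 K: ΣzᵢP/Pᵢˢᵃᵗ = 1.4209
  T = 361.3 K: ΣzᵢP/Pᵢˢᵃᵗ = 0.4716
  T = 346.9 K: ΣzᵢP/Pᵢˢᵃᵗ = 0.7982
  T = 339.6 K: ΣzᵢP/Pᵢˢᵃᵗ = 1.0605
  T = 343.2 K: ΣzᵢP/Pᵢˢᵃᵗ = 0.9205
  T = 341.4 K: ΣzᵢP/Pᵢˢᵃᵗ = 0.9876
Interpolating between 339.6 K and 341.4 K gives T ≈ 341.1 K.

T = 341.1 K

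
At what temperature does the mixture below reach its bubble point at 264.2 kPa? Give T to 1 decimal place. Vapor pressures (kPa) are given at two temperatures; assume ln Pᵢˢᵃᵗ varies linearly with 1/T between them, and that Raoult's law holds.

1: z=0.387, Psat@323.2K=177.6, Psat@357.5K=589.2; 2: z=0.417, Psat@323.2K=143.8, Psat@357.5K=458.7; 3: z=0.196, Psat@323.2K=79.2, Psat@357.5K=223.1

Bubble-point temperature: ΣzᵢPᵢˢᵃᵗ(T) = P. Interpolate ln Pᵢˢᵃᵗ = aᵢ + bᵢ/T.
  T = 323.2 K: ΣzᵢPᵢˢᵃᵗ = 144.22 kPa
  T = 357.5 K: ΣzᵢPᵢˢᵃᵗ = 463.03 kPa
  T = 340.4 K: ΣzᵢPᵢˢᵃᵗ = 266.50 kPa
  T = 331.8 K: ΣzᵢPᵢˢᵃᵗ = 197.60 kPa
  T = 336.1 K: ΣzᵢPᵢˢᵃᵗ = 229.91 kPa
  T = 338.2 K: ΣzᵢPᵢˢᵃᵗ = 247.22 kPa
Interpolating between 338.2 K and 340.4 K gives T ≈ 340.1 K.

T = 340.1 K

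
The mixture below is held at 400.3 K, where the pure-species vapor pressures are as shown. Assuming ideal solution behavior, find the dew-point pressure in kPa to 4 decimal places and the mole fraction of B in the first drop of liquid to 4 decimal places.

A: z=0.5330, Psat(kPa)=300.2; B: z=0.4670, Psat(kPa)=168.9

Pdew = 220.2433 kPa, x_B = 0.6090

At the dew point ψ → 1, so Σzᵢ/Kᵢ = 1 with Kᵢ = Pᵢˢᵃᵗ/P ⇒ 1/P = Σzᵢ/Pᵢˢᵃᵗ.
1/P = 0.5330/300.2 + 0.4670/168.9 = 0.0045404 ⇒ P = 220.2433 kPa
xᵢ = zᵢP/Pᵢˢᵃᵗ ⇒ x_B = 0.4670·220.2433/168.9 = 0.6090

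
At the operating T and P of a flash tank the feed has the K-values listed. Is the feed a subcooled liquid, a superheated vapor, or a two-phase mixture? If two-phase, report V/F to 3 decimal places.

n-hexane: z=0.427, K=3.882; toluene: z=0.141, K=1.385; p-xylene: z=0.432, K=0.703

superheated vapor

ΣzᵢKᵢ = 2.157; Σzᵢ/Kᵢ = 0.826.
Since Σzᵢ/Kᵢ < 1 the mixture is above its dew point — single vapor phase.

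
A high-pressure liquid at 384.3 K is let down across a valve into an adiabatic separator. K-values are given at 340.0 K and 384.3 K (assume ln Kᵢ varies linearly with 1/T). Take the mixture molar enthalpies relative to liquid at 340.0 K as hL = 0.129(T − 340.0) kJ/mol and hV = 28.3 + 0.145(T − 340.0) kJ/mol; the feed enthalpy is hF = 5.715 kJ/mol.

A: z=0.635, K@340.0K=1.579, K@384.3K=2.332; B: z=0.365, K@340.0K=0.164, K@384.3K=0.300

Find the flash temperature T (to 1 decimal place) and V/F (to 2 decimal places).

T = 343.2 K, V/F = 0.19

Adiabatic flash: solve Rachford–Rice at each trial T, then check hF = ψ·hV(T) + (1−ψ)·hL(T).
  T = 340.0 K: K = (1.579, 0.164), RR gives ψ = 0.129, H_out = 3.656 kJ/mol
  T = 384.3 K: K = (2.332, 0.300), RR gives ψ = 0.633, H_out = 24.081 kJ/mol
  T = 362.1 K: K = (1.941, 0.226), RR gives ψ = 0.432, H_out = 15.239 kJ/mol
  T = 351.1 K: K = (1.757, 0.194), RR gives ψ = 0.305, H_out = 10.128 kJ/mol
  T = 345.6 K: K = (1.668, 0.179), RR gives ψ = 0.227, H_out = 7.155 kJ/mol
  T = 342.8 K: K = (1.623, 0.171), RR gives ψ = 0.180, H_out = 5.477 kJ/mol
  T = 344.2 K: K = (1.646, 0.175), RR gives ψ = 0.204, H_out = 6.332 kJ/mol
Linear interpolation between T = 342.8 (H_out = 5.477) and T = 344.2 (H_out = 6.332) on hF = 5.715 gives T ≈ 343.2 K, at which ψ = 0.19.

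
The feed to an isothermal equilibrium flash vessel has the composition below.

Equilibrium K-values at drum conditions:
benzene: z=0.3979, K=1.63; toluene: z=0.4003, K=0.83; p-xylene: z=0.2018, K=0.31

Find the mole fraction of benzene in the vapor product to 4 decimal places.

y_benzene = 0.5876

Rachford–Rice: g(ψ) = Σ zᵢ(Kᵢ−1)/(1+ψ(Kᵢ−1)) = 0.
g(0) = ΣzᵢKᵢ − 1 = 0.0434 and g(1) = 1 − Σzᵢ/Kᵢ = -0.3774, so a root lies in (0, 1).
Newton iteration, ψ⁰ = 0.61:
  ψ = 0.6100: g = -0.13528, g' = -0.3833 → ψ = 0.2571
  ψ = 0.2571: g = -0.02469, g' = -0.2716 → ψ = 0.1662
  ψ = 0.1662: g = -0.00038, g' = -0.2642 → ψ = 0.1647
Converged at ψ = 0.1647.
Compositions from xᵢ = zᵢ/(1+ψ(Kᵢ−1)), yᵢ = Kᵢxᵢ:
  benzene: x = 0.3605, y = 0.5876
  toluene: x = 0.4118, y = 0.3418
  p-xylene: x = 0.2277, y = 0.0706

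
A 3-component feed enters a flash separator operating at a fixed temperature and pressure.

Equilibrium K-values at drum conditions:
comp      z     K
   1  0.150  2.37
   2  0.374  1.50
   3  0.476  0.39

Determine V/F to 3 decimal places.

V/F = 0.201

Rachford–Rice: g(V/F) = Σ zᵢ(Kᵢ−1)/(1+V/F(Kᵢ−1)) = 0.
Check two-phase: ΣzᵢKᵢ = 1.102 > 1 and Σzᵢ/Kᵢ = 1.533 > 1, so g(0) = 0.102 > 0 and g(1) = -0.533 < 0.
Newton iteration, V/F⁰ = 0.53:
  V/F = 0.530: g = -0.1622, g' = -0.540 → V/F = 0.229
  V/F = 0.229: g = -0.0135, g' = -0.478 → V/F = 0.201
Converged at V/F = 0.201.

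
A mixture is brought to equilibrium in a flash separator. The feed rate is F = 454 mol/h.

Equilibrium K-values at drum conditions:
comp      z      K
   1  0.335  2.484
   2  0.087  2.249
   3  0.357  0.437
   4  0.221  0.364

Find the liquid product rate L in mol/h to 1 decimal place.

L = 313.1 mol/h

Newton–Raphson from ψ = 0.69:
  ψ = 0.690: g = -0.2752, g' = -0.806 → ψ = 0.349
  ψ = 0.349: g = -0.0273, g' = -0.709 → ψ = 0.310
Converged at ψ = 0.310.
Then V = ψ·F = 0.3104·454 = 140.9 mol/h and L = F − V = 313.1 mol/h.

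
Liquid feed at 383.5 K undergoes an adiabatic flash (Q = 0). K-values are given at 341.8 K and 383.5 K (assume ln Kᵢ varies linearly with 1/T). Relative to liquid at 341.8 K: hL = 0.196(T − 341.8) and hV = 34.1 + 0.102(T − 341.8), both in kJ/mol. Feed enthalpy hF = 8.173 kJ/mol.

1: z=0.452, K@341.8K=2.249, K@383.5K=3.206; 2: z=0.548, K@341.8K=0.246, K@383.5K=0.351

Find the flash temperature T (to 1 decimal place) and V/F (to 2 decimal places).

Adiabatic flash: solve Rachford–Rice at each trial T, then check hF = ψ·hV(T) + (1−ψ)·hL(T).
  T = 341.8 K: K = (2.249, 0.246), RR gives ψ = 0.161, H_out = 5.481 kJ/mol
  T = 383.5 K: K = (3.206, 0.351), RR gives ψ = 0.448, H_out = 21.695 kJ/mol
  T = 362.6 K: K = (2.712, 0.297), RR gives ψ = 0.323, H_out = 14.445 kJ/mol
  T = 352.2 K: K = (2.476, 0.271), RR gives ψ = 0.249, H_out = 10.278 kJ/mol
  T = 347.0 K: K = (2.362, 0.258), RR gives ψ = 0.207, H_out = 7.976 kJ/mol
  T = 349.6 K: K = (2.419, 0.265), RR gives ψ = 0.228, H_out = 9.149 kJ/mol
  T = 348.3 K: K = (2.390, 0.261), RR gives ψ = 0.218, H_out = 8.568 kJ/mol
Linear interpolation between T = 347.0 (H_out = 7.976) and T = 348.3 (H_out = 8.568) on hF = 8.173 gives T ≈ 347.4 K, at which ψ = 0.21.

T = 347.4 K, V/F = 0.21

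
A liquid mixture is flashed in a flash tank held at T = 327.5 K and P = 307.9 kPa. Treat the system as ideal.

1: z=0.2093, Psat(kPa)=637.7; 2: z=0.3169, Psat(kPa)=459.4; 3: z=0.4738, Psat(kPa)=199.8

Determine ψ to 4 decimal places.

ψ = 0.8059

Raoult's law: Kᵢ = Pᵢˢᵃᵗ/P = Pᵢˢᵃᵗ/307.9.
  K_1 = 637.7/307.9 = 2.071127, K_2 = 459.4/307.9 = 1.492043, K_3 = 199.8/307.9 = 0.648912
Rachford–Rice: g(ψ) = Σ zᵢ(Kᵢ−1)/(1+ψ(Kᵢ−1)) = 0.
Feasibility: ΣzᵢKᵢ = 1.2138, Σzᵢ/Kᵢ = 1.0436 — both > 1, two phases present.
Newton–Raphson from ψ = 0.4:
  ψ = 0.4000: g = 0.09371, g' = -0.2503 → ψ = 0.7744
  ψ = 0.7744: g = 0.00699, g' = -0.2221 → ψ = 0.8059
Converged at ψ = 0.8059.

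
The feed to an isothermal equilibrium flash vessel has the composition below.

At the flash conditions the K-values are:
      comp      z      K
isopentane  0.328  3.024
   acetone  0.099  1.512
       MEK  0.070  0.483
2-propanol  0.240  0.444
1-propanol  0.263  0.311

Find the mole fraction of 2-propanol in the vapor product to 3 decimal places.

y_2-propanol = 0.130

Let ψ = V/F and solve Σ zᵢ(Kᵢ−1)/(1+ψ(Kᵢ−1)) = 0.
Feasibility: ΣzᵢKᵢ = 1.364, Σzᵢ/Kᵢ = 1.705 — both > 1, two phases present.
Newton–Raphson from ψ = 0.5:
  ψ = 0.500: g = -0.1398, g' = -0.815 → ψ = 0.329
  ψ = 0.329: g = 0.0010, g' = -0.851 → ψ = 0.330
Converged at ψ = 0.330.
Compositions from xᵢ = zᵢ/(1+ψ(Kᵢ−1)), yᵢ = Kᵢxᵢ:
  isopentane: x = 0.197, y = 0.595
  acetone: x = 0.085, y = 0.128
  MEK: x = 0.084, y = 0.041
  2-propanol: x = 0.294, y = 0.130
  1-propanol: x = 0.340, y = 0.106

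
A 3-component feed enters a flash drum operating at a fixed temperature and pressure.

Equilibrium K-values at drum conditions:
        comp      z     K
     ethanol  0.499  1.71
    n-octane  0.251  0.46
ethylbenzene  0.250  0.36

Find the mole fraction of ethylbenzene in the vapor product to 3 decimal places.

Let β = V/F and solve Σ zᵢ(Kᵢ−1)/(1+β(Kᵢ−1)) = 0.
Check two-phase: ΣzᵢKᵢ = 1.059 > 1 and Σzᵢ/Kᵢ = 1.532 > 1, so g(0) = 0.059 > 0 and g(1) = -0.532 < 0.
Newton–Raphson from β = 0.35:
  β = 0.350: g = -0.0895, g' = -0.443 → β = 0.148
  β = 0.148: g = -0.0033, g' = -0.417 → β = 0.140
Converged at β = 0.140.
Compositions from xᵢ = zᵢ/(1+β(Kᵢ−1)), yᵢ = Kᵢxᵢ:
  ethanol: x = 0.454, y = 0.776
  n-octane: x = 0.271, y = 0.125
  ethylbenzene: x = 0.275, y = 0.099

y_ethylbenzene = 0.099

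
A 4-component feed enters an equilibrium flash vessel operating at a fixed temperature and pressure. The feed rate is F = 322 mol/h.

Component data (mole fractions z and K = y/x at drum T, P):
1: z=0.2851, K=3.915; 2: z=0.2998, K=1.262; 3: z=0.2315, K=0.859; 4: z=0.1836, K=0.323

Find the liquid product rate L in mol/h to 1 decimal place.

Material balance + equilibrium reduce to Σ zᵢ(Kᵢ−1)/(1+V/F(Kᵢ−1)) = 0.
g(0) = ΣzᵢKᵢ − 1 = 0.7527 and g(1) = 1 − Σzᵢ/Kᵢ = -0.1483, so a root lies in (0, 1).
Newton–Raphson from V/F = 0.31:
  V/F = 0.3100: g = 0.31777, g' = -0.8259 → V/F = 0.6947
  V/F = 0.6947: g = 0.07031, g' = -0.5851 → V/F = 0.8149
  V/F = 0.8149: g = -0.00321, g' = -0.6512 → V/F = 0.8100
Converged at V/F = 0.8100.
Then V = V/F·F = 0.8100·322 = 260.8 mol/h and L = F − V = 61.2 mol/h.

L = 61.2 mol/h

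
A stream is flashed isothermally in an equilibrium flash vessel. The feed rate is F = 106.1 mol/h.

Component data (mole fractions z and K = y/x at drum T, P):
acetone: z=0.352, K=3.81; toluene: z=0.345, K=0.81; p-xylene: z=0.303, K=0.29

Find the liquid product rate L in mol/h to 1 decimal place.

Newton–Raphson from ψ = 0.63:
  ψ = 0.630: g = -0.1067, g' = -0.878 → ψ = 0.509
  ψ = 0.509: g = -0.0021, g' = -0.860 → ψ = 0.506
Converged at ψ = 0.506.
Then V = ψ·F = 0.5062·106.1 = 53.7 mol/h and L = F − V = 52.4 mol/h.

L = 52.4 mol/h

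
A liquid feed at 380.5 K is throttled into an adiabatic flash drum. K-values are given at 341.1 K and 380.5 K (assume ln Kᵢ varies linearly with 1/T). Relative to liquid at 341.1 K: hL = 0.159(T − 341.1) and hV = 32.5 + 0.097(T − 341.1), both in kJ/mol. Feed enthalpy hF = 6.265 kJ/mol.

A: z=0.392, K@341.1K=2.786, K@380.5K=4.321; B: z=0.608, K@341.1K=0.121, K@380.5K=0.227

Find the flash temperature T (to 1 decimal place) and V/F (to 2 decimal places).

Adiabatic flash: solve Rachford–Rice at each trial T, then check hF = ψ·hV(T) + (1−ψ)·hL(T).
  T = 341.1 K: K = (2.786, 0.121), RR gives ψ = 0.106, H_out = 3.430 kJ/mol
  T = 380.5 K: K = (4.321, 0.227), RR gives ψ = 0.324, H_out = 16.004 kJ/mol
  T = 360.8 K: K = (3.511, 0.169), RR gives ψ = 0.229, H_out = 10.308 kJ/mol
  T = 351.0 K: K = (3.140, 0.144), RR gives ψ = 0.174, H_out = 7.110 kJ/mol
  T = 346.1 K: K = (2.962, 0.132), RR gives ψ = 0.142, H_out = 5.358 kJ/mol
  T = 348.6 K: K = (3.052, 0.138), RR gives ψ = 0.158, H_out = 6.267 kJ/mol
  T = 347.4 K: K = (3.009, 0.135), RR gives ψ = 0.151, H_out = 5.835 kJ/mol
Linear interpolation between T = 347.4 (H_out = 5.835) and T = 348.6 (H_out = 6.267) on hF = 6.265 gives T ≈ 348.6 K, at which ψ = 0.16.

T = 348.6 K, V/F = 0.16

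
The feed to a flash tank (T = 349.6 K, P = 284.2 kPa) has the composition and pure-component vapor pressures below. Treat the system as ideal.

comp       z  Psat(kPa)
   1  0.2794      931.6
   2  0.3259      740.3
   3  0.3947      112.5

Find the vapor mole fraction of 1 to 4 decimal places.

y_1 = 0.3266

Raoult's law: Kᵢ = Pᵢˢᵃᵗ/P = Pᵢˢᵃᵗ/284.2.
  K_1 = 931.6/284.2 = 3.277973, K_2 = 740.3/284.2 = 2.604856, K_3 = 112.5/284.2 = 0.395848
Newton iteration, β⁰ = 0.5:
  β = 0.5000: g = 0.24606, g' = -0.8710 → β = 0.7825
  β = 0.7825: g = 0.00833, g' = -0.8704 → β = 0.7921
  β = 0.7921: g = -0.00003, g' = -0.8769 → β = 0.7920
Converged at β = 0.7920.
Compositions from xᵢ = zᵢ/(1+β(Kᵢ−1)), yᵢ = Kᵢxᵢ:
  1: x = 0.0996, y = 0.3266
  2: x = 0.1435, y = 0.3738
  3: x = 0.7569, y = 0.2996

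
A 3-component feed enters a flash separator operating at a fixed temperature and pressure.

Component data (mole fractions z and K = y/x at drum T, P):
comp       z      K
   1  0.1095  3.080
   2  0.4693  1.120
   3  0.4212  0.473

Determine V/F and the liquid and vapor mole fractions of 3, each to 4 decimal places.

V/F = 0.1219, x_3 = 0.4501, y_3 = 0.2129

Newton–Raphson from V/F = 0.48:
  V/F = 0.4800: g = -0.12992, g' = -0.3343 → V/F = 0.0914
  V/F = 0.0914: g = 0.01390, g' = -0.4702 → V/F = 0.1209
  V/F = 0.1209: g = 0.00042, g' = -0.4425 → V/F = 0.1219
Converged at V/F = 0.1219.
Compositions from xᵢ = zᵢ/(1+V/F(Kᵢ−1)), yᵢ = Kᵢxᵢ:
  1: x = 0.0874, y = 0.2691
  2: x = 0.4625, y = 0.5180
  3: x = 0.4501, y = 0.2129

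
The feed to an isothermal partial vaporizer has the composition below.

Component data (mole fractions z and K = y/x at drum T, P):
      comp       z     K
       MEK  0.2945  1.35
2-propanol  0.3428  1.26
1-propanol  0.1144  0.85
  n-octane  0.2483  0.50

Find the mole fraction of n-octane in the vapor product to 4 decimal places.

y_n-octane = 0.1537

Material balance + equilibrium reduce to Σ zᵢ(Kᵢ−1)/(1+ψ(Kᵢ−1)) = 0.
Check two-phase: ΣzᵢKᵢ = 1.0509 > 1 and Σzᵢ/Kᵢ = 1.1214 > 1, so g(0) = 0.0509 > 0 and g(1) = -0.1214 < 0.
Newton–Raphson from ψ = 0.5:
  ψ = 0.5000: g = -0.01749, g' = -0.1576 → ψ = 0.3891
  ψ = 0.3891: g = -0.00070, g' = -0.1456 → ψ = 0.3843
Converged at ψ = 0.3843.
Compositions from xᵢ = zᵢ/(1+ψ(Kᵢ−1)), yᵢ = Kᵢxᵢ:
  MEK: x = 0.2596, y = 0.3504
  2-propanol: x = 0.3117, y = 0.3927
  1-propanol: x = 0.1214, y = 0.1032
  n-octane: x = 0.3074, y = 0.1537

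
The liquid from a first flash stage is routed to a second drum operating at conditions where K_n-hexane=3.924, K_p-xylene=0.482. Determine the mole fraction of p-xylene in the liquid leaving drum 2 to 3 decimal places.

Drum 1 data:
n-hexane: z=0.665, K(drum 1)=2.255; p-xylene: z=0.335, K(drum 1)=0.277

Drum 1:
Rachford–Rice: g(ψ₁) = Σ zᵢ(Kᵢ−1)/(1+ψ₁(Kᵢ−1)) = 0.
Check two-phase: ΣzᵢKᵢ = 1.592 > 1 and Σzᵢ/Kᵢ = 1.504 > 1, so g(0) = 0.592 > 0 and g(1) = -0.504 < 0.
Binary case is linear: z₁(K₁−1)(1+ψ₁(K₂−1)) + z₂(K₂−1)(1+ψ₁(K₁−1)) = 0
⇒ ψ₁ = [z₁(K₁−1)+z₂(K₂−1)] / [−(K₁−1)(K₂−1)] = 0.5924/0.9074 = 0.653
Drum-1 compositions:
  n-hexane: x = 0.366, y = 0.824
  p-xylene: x = 0.634, y = 0.176
Drum-2 feed = drum-1 liquid: z₂ = (0.3655, 0.6345).
Drum 2:
Let ψ₂ = V/F and solve Σ zᵢ(Kᵢ−1)/(1+ψ₂(Kᵢ−1)) = 0.
Feasibility: ΣzᵢKᵢ = 1.740, Σzᵢ/Kᵢ = 1.409 — both > 1, two phases present.
Binary case is linear: z₁(K₁−1)(1+ψ₂(K₂−1)) + z₂(K₂−1)(1+ψ₂(K₁−1)) = 0
⇒ ψ₂ = [z₁(K₁−1)+z₂(K₂−1)] / [−(K₁−1)(K₂−1)] = 0.7401/1.5146 = 0.489
  n-hexane: x = 0.150, y = 0.591
  p-xylene: x = 0.850, y = 0.409

x_p-xylene (drum 2) = 0.850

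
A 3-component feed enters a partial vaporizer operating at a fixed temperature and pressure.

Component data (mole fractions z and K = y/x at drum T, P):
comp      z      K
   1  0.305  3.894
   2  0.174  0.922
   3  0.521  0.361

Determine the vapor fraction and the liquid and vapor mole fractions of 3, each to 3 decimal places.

ψ = 0.346, x_3 = 0.669, y_3 = 0.241

Let ψ = V/F and solve Σ zᵢ(Kᵢ−1)/(1+ψ(Kᵢ−1)) = 0.
Feasibility: ΣzᵢKᵢ = 1.536, Σzᵢ/Kᵢ = 1.710 — both > 1, two phases present.
Iterate (Newton) starting at ψ = 0.5:
  ψ = 0.500: g = -0.1426, g' = -0.887 → ψ = 0.339
  ψ = 0.339: g = 0.0064, g' = -0.998 → ψ = 0.346
Converged at ψ = 0.346.
Compositions from xᵢ = zᵢ/(1+ψ(Kᵢ−1)), yᵢ = Kᵢxᵢ:
  1: x = 0.152, y = 0.594
  2: x = 0.179, y = 0.165
  3: x = 0.669, y = 0.241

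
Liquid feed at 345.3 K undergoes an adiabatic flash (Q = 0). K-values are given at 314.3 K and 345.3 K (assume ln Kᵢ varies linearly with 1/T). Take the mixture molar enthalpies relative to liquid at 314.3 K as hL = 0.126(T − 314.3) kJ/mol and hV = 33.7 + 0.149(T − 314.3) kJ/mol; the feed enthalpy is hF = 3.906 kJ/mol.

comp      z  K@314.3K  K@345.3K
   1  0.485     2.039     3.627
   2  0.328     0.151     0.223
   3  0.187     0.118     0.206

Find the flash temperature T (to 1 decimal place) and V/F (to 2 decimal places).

Adiabatic flash: solve Rachford–Rice at each trial T, then check hF = ψ·hV(T) + (1−ψ)·hL(T).
  T = 314.3 K: K = (2.039, 0.151, 0.118), RR gives ψ = 0.068, H_out = 2.279 kJ/mol
  T = 345.3 K: K = (3.627, 0.223, 0.206), RR gives ψ = 0.423, H_out = 18.470 kJ/mol
  T = 329.8 K: K = (2.757, 0.185, 0.158), RR gives ψ = 0.295, H_out = 11.995 kJ/mol
  T = 322.1 K: K = (2.382, 0.168, 0.137), RR gives ψ = 0.202, H_out = 7.837 kJ/mol
  T = 318.2 K: K = (2.206, 0.159, 0.127), RR gives ψ = 0.142, H_out = 5.286 kJ/mol
  T = 316.2 K: K = (2.119, 0.155, 0.122), RR gives ψ = 0.106, H_out = 3.811 kJ/mol
Linear interpolation between T = 316.2 (H_out = 3.811) and T = 318.2 (H_out = 5.286) on hF = 3.906 gives T ≈ 316.3 K, at which ψ = 0.11.

T = 316.3 K, V/F = 0.11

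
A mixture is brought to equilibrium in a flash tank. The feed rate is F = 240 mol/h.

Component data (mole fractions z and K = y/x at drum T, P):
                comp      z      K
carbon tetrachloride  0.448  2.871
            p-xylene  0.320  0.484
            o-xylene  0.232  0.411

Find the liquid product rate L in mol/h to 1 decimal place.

L = 114.5 mol/h

Rachford–Rice: g(V/F) = Σ zᵢ(Kᵢ−1)/(1+V/F(Kᵢ−1)) = 0.
Feasibility: ΣzᵢKᵢ = 1.536, Σzᵢ/Kᵢ = 1.382 — both > 1, two phases present.
Iterate (Newton) starting at V/F = 0.5:
  V/F = 0.500: g = 0.0168, g' = -0.735 → V/F = 0.523
Converged at V/F = 0.523.
Then V = V/F·F = 0.5230·240 = 125.5 mol/h and L = F − V = 114.5 mol/h.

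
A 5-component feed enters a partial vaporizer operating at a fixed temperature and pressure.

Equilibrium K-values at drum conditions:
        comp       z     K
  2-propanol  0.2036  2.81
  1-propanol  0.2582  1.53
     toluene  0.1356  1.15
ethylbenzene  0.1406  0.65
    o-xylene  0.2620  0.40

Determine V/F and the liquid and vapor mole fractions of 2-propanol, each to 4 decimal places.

V/F = 0.5807, x_2-propanol = 0.0993, y_2-propanol = 0.2789

Material balance + equilibrium reduce to Σ zᵢ(Kᵢ−1)/(1+V/F(Kᵢ−1)) = 0.
Check two-phase: ΣzᵢKᵢ = 1.3193 > 1 and Σzᵢ/Kᵢ = 1.2304 > 1, so g(0) = 0.3193 > 0 and g(1) = -0.2304 < 0.
Newton iteration, V/F⁰ = 0.5:
  V/F = 0.5000: g = 0.03633, g' = -0.4496 → V/F = 0.5808
  V/F = 0.5808: g = -0.00005, g' = -0.4528 → V/F = 0.5807
Converged at V/F = 0.5807.
Compositions from xᵢ = zᵢ/(1+V/F(Kᵢ−1)), yᵢ = Kᵢxᵢ:
  2-propanol: x = 0.0993, y = 0.2789
  1-propanol: x = 0.1974, y = 0.3021
  toluene: x = 0.1247, y = 0.1434
  ethylbenzene: x = 0.1765, y = 0.1147
  o-xylene: x = 0.4021, y = 0.1608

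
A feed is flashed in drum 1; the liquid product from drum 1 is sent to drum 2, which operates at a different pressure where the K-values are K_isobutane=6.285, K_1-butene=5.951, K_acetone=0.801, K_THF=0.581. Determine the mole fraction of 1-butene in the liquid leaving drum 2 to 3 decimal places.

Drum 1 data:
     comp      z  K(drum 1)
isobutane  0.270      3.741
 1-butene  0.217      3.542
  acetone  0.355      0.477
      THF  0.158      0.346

x_1-butene (drum 2) = 0.024

Drum 1:
Material balance + equilibrium reduce to Σ zᵢ(Kᵢ−1)/(1+ψ₁(Kᵢ−1)) = 0.
g(0) = ΣzᵢKᵢ − 1 = 1.003 and g(1) = 1 − Σzᵢ/Kᵢ = -0.334, so a root lies in (0, 1).
Iterate (Newton) starting at ψ₁ = 0.5:
  ψ₁ = 0.500: g = 0.1501, g' = -0.960 → ψ₁ = 0.656
  ψ₁ = 0.656: g = 0.0073, g' = -0.888 → ψ₁ = 0.665
Converged at ψ₁ = 0.665.
Drum-1 compositions:
  isobutane: x = 0.096, y = 0.358
  1-butene: x = 0.081, y = 0.286
  acetone: x = 0.544, y = 0.260
  THF: x = 0.279, y = 0.097
Drum-2 feed = drum-1 liquid: z₂ = (0.0957, 0.0807, 0.5441, 0.2795).
Drum 2:
Rachford–Rice: g(ψ₂) = Σ zᵢ(Kᵢ−1)/(1+ψ₂(Kᵢ−1)) = 0.
g(0) = ΣzᵢKᵢ − 1 = 0.680 and g(1) = 1 − Σzᵢ/Kᵢ = -0.189, so a root lies in (0, 1).
Newton iteration, ψ₂⁰ = 0.4:
  ψ₂ = 0.400: g = 0.0381, g' = -0.595 → ψ₂ = 0.464
  ψ₂ = 0.464: g = 0.0029, g' = -0.508 → ψ₂ = 0.470
Converged at ψ₂ = 0.470.
  isobutane: x = 0.027, y = 0.173
  1-butene: x = 0.024, y = 0.144
  acetone: x = 0.600, y = 0.481
  THF: x = 0.348, y = 0.202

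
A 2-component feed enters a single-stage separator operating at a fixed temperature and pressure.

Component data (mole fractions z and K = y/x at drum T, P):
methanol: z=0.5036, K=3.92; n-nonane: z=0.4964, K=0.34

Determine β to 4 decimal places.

Binary case is linear: z₁(K₁−1)(1+β(K₂−1)) + z₂(K₂−1)(1+β(K₁−1)) = 0
⇒ β = [z₁(K₁−1)+z₂(K₂−1)] / [−(K₁−1)(K₂−1)] = 1.14289/1.92720 = 0.5930

β = 0.5930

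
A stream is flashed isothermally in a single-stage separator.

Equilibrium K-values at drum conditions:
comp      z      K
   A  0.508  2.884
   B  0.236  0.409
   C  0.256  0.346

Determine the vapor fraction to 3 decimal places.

Material balance + equilibrium reduce to Σ zᵢ(Kᵢ−1)/(1+ψ(Kᵢ−1)) = 0.
Check two-phase: ΣzᵢKᵢ = 1.650 > 1 and Σzᵢ/Kᵢ = 1.493 > 1, so g(0) = 0.650 > 0 and g(1) = -0.493 < 0.
Newton iteration, ψ⁰ = 0.5:
  ψ = 0.500: g = 0.0461, g' = -0.886 → ψ = 0.552
Converged at ψ = 0.552.

ψ = 0.552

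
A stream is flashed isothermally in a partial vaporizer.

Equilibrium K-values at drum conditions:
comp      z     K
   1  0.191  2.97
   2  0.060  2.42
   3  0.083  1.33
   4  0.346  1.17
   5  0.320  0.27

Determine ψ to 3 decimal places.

Let ψ = V/F and solve Σ zᵢ(Kᵢ−1)/(1+ψ(Kᵢ−1)) = 0.
Check two-phase: ΣzᵢKᵢ = 1.314 > 1 and Σzᵢ/Kᵢ = 1.632 > 1, so g(0) = 0.314 > 0 and g(1) = -0.632 < 0.
Newton–Raphson from ψ = 0.58:
  ψ = 0.580: g = -0.1063, g' = -0.725 → ψ = 0.434
  ψ = 0.434: g = -0.0073, g' = -0.643 → ψ = 0.422
Converged at ψ = 0.422.

ψ = 0.422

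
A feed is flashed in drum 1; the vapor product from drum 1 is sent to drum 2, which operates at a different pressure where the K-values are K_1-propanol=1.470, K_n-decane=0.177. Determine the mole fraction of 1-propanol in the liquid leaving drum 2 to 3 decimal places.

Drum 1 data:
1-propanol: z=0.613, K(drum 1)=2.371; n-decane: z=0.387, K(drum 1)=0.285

Drum 1:
Material balance + equilibrium reduce to Σ zᵢ(Kᵢ−1)/(1+ψ₁(Kᵢ−1)) = 0.
Check two-phase: ΣzᵢKᵢ = 1.564 > 1 and Σzᵢ/Kᵢ = 1.616 > 1, so g(0) = 0.564 > 0 and g(1) = -0.616 < 0.
Binary case is linear: z₁(K₁−1)(1+ψ₁(K₂−1)) + z₂(K₂−1)(1+ψ₁(K₁−1)) = 0
⇒ ψ₁ = [z₁(K₁−1)+z₂(K₂−1)] / [−(K₁−1)(K₂−1)] = 0.5637/0.9803 = 0.575
Drum-1 compositions:
  1-propanol: x = 0.343, y = 0.813
  n-decane: x = 0.657, y = 0.187
Drum-2 feed = drum-1 vapor: z₂ = (0.8127, 0.1873).
Drum 2:
Rachford–Rice: g(ψ₂) = Σ zᵢ(Kᵢ−1)/(1+ψ₂(Kᵢ−1)) = 0.
Feasibility: ΣzᵢKᵢ = 1.228, Σzᵢ/Kᵢ = 1.611 — both > 1, two phases present.
Iterate (Newton) starting at ψ₂ = 0.55:
  ψ₂ = 0.550: g = 0.0219, g' = -0.537 → ψ₂ = 0.591
  ψ₂ = 0.591: g = -0.0011, g' = -0.591 → ψ₂ = 0.589
Converged at ψ₂ = 0.589.
  1-propanol: x = 0.637, y = 0.936
  n-decane: x = 0.363, y = 0.064

x_1-propanol (drum 2) = 0.637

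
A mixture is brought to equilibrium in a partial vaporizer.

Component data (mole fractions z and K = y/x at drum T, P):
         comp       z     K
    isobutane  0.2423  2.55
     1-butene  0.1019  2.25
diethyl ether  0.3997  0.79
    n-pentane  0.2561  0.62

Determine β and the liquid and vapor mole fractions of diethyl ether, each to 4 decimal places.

β = 0.7640, x_diethyl ether = 0.4761, y_diethyl ether = 0.3761

Newton iteration, β⁰ = 0.36:
  β = 0.3600: g = 0.12536, g' = -0.3858 → β = 0.6849
  β = 0.6849: g = 0.02119, g' = -0.2748 → β = 0.7621
  β = 0.7621: g = 0.00050, g' = -0.2624 → β = 0.7640
Converged at β = 0.7640.
Compositions from xᵢ = zᵢ/(1+β(Kᵢ−1)), yᵢ = Kᵢxᵢ:
  isobutane: x = 0.1109, y = 0.2829
  1-butene: x = 0.0521, y = 0.1173
  diethyl ether: x = 0.4761, y = 0.3761
  n-pentane: x = 0.3609, y = 0.2237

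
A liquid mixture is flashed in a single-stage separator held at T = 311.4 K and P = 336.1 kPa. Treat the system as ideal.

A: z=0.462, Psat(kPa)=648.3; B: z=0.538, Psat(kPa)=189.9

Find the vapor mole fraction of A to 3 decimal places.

y_A = 0.615

Raoult's law: Kᵢ = Pᵢˢᵃᵗ/P = Pᵢˢᵃᵗ/336.1.
  K_A = 648.3/336.1 = 1.92889, K_B = 189.9/336.1 = 0.56501
Material balance + equilibrium reduce to Σ zᵢ(Kᵢ−1)/(1+β(Kᵢ−1)) = 0.
Feasibility: ΣzᵢKᵢ = 1.195, Σzᵢ/Kᵢ = 1.192 — both > 1, two phases present.
Binary case is linear: z₁(K₁−1)(1+β(K₂−1)) + z₂(K₂−1)(1+β(K₁−1)) = 0
⇒ β = [z₁(K₁−1)+z₂(K₂−1)] / [−(K₁−1)(K₂−1)] = 0.1951/0.4041 = 0.483
Compositions from xᵢ = zᵢ/(1+β(Kᵢ−1)), yᵢ = Kᵢxᵢ:
  A: x = 0.319, y = 0.615
  B: x = 0.681, y = 0.385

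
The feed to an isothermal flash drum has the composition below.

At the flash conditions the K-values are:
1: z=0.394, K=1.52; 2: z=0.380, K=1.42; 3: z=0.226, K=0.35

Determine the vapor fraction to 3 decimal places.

Iterate (Newton) starting at ψ = 0.33:
  ψ = 0.330: g = 0.1280, g' = -0.284 → ψ = 0.781
  ψ = 0.781: g = -0.0323, g' = -0.485 → ψ = 0.714
  ψ = 0.714: g = -0.0020, g' = -0.429 → ψ = 0.710
  ψ = 0.710: g = -0.0000, g' = -0.426 → ψ = 0.709
Converged at ψ = 0.709.

ψ = 0.709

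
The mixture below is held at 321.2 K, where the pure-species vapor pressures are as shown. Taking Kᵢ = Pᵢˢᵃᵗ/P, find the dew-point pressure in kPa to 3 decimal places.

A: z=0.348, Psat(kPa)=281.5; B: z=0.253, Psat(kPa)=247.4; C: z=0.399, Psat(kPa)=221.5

At the dew point ψ → 1, so Σzᵢ/Kᵢ = 1 with Kᵢ = Pᵢˢᵃᵗ/P ⇒ 1/P = Σzᵢ/Pᵢˢᵃᵗ.
1/P = 0.348/281.5 + 0.253/247.4 + 0.399/221.5 = 0.004060 ⇒ P = 246.292 kPa

Pdew = 246.292 kPa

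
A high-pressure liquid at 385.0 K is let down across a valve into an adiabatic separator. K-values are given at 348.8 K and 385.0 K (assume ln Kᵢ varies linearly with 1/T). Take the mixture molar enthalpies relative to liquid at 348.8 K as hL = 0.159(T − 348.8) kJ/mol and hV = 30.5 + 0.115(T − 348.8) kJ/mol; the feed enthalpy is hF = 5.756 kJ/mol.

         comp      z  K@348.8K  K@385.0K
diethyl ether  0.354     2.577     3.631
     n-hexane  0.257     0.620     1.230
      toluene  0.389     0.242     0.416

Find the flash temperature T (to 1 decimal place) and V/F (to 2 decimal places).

Adiabatic flash: solve Rachford–Rice at each trial T, then check hF = ψ·hV(T) + (1−ψ)·hL(T).
  T = 348.8 K: K = (2.577, 0.620, 0.242), RR gives ψ = 0.167, H_out = 5.094 kJ/mol
  T = 385.0 K: K = (3.631, 1.230, 0.416), RR gives ψ = 0.692, H_out = 25.757 kJ/mol
  T = 366.9 K: K = (3.085, 0.888, 0.322), RR gives ψ = 0.413, H_out = 15.138 kJ/mol
  T = 357.9 K: K = (2.827, 0.746, 0.280), RR gives ψ = 0.288, H_out = 10.123 kJ/mol
  T = 353.4 K: K = (2.702, 0.682, 0.261), RR gives ψ = 0.228, H_out = 7.643 kJ/mol
  T = 351.1 K: K = (2.639, 0.650, 0.251), RR gives ψ = 0.198, H_out = 6.372 kJ/mol
Linear interpolation between T = 348.8 (H_out = 5.094) and T = 351.1 (H_out = 6.372) on hF = 5.756 gives T ≈ 350.0 K, at which ψ = 0.18.

T = 350.0 K, V/F = 0.18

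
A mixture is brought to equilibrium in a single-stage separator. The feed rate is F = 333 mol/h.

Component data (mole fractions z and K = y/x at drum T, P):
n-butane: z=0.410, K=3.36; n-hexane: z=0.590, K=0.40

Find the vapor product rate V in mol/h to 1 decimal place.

Material balance + equilibrium reduce to Σ zᵢ(Kᵢ−1)/(1+ψ(Kᵢ−1)) = 0.
g(0) = ΣzᵢKᵢ − 1 = 0.614 and g(1) = 1 − Σzᵢ/Kᵢ = -0.597, so a root lies in (0, 1).
Newton iteration, ψ⁰ = 0.5:
  ψ = 0.500: g = -0.0619, g' = -0.914 → ψ = 0.432
  ψ = 0.432: g = 0.0010, g' = -0.947 → ψ = 0.433
Converged at ψ = 0.433.
Then V = ψ·F = 0.4333·333 = 144.3 mol/h and L = F − V = 188.7 mol/h.

V = 144.3 mol/h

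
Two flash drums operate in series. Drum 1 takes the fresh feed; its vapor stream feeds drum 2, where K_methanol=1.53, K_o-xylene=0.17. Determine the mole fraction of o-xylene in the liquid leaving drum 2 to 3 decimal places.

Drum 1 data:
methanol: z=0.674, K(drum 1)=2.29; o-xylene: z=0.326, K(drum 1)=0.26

Drum 1:
Iterate (Newton) starting at ψ₁ = 0.5:
  ψ₁ = 0.500: g = 0.1456, g' = -0.864 → ψ₁ = 0.668
  ψ₁ = 0.668: g = -0.0105, g' = -1.023 → ψ₁ = 0.658
Converged at ψ₁ = 0.658.
Drum-1 compositions:
  methanol: x = 0.365, y = 0.835
  o-xylene: x = 0.635, y = 0.165
Drum-2 feed = drum-1 vapor: z₂ = (0.8348, 0.1652).
Drum 2:
Binary case is linear: z₁(K₁−1)(1+ψ₂(K₂−1)) + z₂(K₂−1)(1+ψ₂(K₁−1)) = 0
⇒ ψ₂ = [z₁(K₁−1)+z₂(K₂−1)] / [−(K₁−1)(K₂−1)] = 0.3053/0.4399 = 0.694
  methanol: x = 0.610, y = 0.934
  o-xylene: x = 0.390, y = 0.066

x_o-xylene (drum 2) = 0.390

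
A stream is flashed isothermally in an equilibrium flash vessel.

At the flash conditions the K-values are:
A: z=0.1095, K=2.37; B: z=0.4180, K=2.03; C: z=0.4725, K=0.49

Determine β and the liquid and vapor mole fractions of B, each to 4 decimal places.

Newton–Raphson from β = 0.5:
  β = 0.5000: g = 0.04976, g' = -0.4870 → β = 0.6022
  β = 0.6022: g = 0.00015, g' = -0.4866 → β = 0.6025
Converged at β = 0.6025.
Compositions from xᵢ = zᵢ/(1+β(Kᵢ−1)), yᵢ = Kᵢxᵢ:
  A: x = 0.0600, y = 0.1422
  B: x = 0.2579, y = 0.5236
  C: x = 0.6821, y = 0.3342

β = 0.6025, x_B = 0.2579, y_B = 0.5236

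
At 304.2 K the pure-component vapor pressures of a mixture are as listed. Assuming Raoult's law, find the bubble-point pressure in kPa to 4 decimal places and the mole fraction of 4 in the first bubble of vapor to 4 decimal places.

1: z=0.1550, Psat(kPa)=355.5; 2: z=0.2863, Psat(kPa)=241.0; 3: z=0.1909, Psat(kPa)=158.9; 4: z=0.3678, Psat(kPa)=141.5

Pbub = 206.4785 kPa, y_4 = 0.2521

At the bubble point ψ → 0, so ΣzᵢKᵢ = 1 with Kᵢ = Pᵢˢᵃᵗ/P ⇒ P = ΣzᵢPᵢˢᵃᵗ.
P = 0.1550·355.5 + 0.2863·241.0 + 0.1909·158.9 + 0.3678·141.5 = 206.4785 kPa
yᵢ = zᵢPᵢˢᵃᵗ/P ⇒ y_4 = 0.3678·141.5/206.4785 = 0.2521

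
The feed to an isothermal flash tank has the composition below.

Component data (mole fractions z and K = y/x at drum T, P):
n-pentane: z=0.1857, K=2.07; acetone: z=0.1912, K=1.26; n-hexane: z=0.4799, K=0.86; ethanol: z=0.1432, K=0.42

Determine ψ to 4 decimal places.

Let ψ = V/F and solve Σ zᵢ(Kᵢ−1)/(1+ψ(Kᵢ−1)) = 0.
Feasibility: ΣzᵢKᵢ = 1.0982, Σzᵢ/Kᵢ = 1.1404 — both > 1, two phases present.
Iterate (Newton) starting at ψ = 0.5:
  ψ = 0.5000: g = -0.01578, g' = -0.2068 → ψ = 0.4237
  ψ = 0.4237: g = -0.00004, g' = -0.2064 → ψ = 0.4235
Converged at ψ = 0.4235.

ψ = 0.4235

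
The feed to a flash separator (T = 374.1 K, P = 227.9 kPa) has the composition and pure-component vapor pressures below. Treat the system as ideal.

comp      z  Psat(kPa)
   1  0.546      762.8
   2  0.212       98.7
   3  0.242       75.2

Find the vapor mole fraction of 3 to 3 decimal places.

y_3 = 0.147

Raoult's law: Kᵢ = Pᵢˢᵃᵗ/P = Pᵢˢᵃᵗ/227.9.
  K_1 = 762.8/227.9 = 3.34708, K_2 = 98.7/227.9 = 0.43308, K_3 = 75.2/227.9 = 0.32997
Newton–Raphson from ψ = 0.5:
  ψ = 0.500: g = 0.1780, g' = -1.015 → ψ = 0.675
  ψ = 0.675: g = 0.0048, g' = -0.991 → ψ = 0.680
Converged at ψ = 0.680.
Compositions from xᵢ = zᵢ/(1+ψ(Kᵢ−1)), yᵢ = Kᵢxᵢ:
  1: x = 0.210, y = 0.704
  2: x = 0.345, y = 0.149
  3: x = 0.445, y = 0.147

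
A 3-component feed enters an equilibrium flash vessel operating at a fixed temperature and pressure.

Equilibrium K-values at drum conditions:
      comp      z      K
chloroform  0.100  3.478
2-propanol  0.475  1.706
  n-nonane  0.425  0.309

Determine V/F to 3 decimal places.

V/F = 0.371

Rachford–Rice: g(V/F) = Σ zᵢ(Kᵢ−1)/(1+V/F(Kᵢ−1)) = 0.
g(0) = ΣzᵢKᵢ − 1 = 0.289 and g(1) = 1 − Σzᵢ/Kᵢ = -0.683, so a root lies in (0, 1).
Iterate (Newton) starting at V/F = 0.5:
  V/F = 0.500: g = -0.0902, g' = -0.726 → V/F = 0.376
  V/F = 0.376: g = -0.0033, g' = -0.683 → V/F = 0.371
Converged at V/F = 0.371.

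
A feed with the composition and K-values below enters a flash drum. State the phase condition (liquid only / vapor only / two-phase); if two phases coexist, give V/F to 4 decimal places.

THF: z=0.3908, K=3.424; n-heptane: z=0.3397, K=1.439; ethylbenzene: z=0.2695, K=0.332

two-phase, V/F = 0.8517

ΣzᵢKᵢ = 1.9164; Σzᵢ/Kᵢ = 1.1619.
Both exceed 1, so a two-phase solution exists.
Material balance + equilibrium reduce to Σ zᵢ(Kᵢ−1)/(1+ψ(Kᵢ−1)) = 0.
Newton iteration, ψ⁰ = 0.37:
  ψ = 0.3700: g = 0.38856, g' = -0.8988 → ψ = 0.8023
  ψ = 0.8023: g = 0.04403, g' = -0.8590 → ψ = 0.8536
  ψ = 0.8536: g = -0.00170, g' = -0.9294 → ψ = 0.8517
Converged at ψ = 0.8517.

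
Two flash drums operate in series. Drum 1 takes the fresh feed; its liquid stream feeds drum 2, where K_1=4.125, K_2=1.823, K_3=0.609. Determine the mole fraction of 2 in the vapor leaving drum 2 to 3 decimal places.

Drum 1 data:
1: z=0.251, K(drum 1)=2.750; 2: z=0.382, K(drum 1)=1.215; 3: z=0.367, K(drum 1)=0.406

Drum 1:
Material balance + equilibrium reduce to Σ zᵢ(Kᵢ−1)/(1+ψ₁(Kᵢ−1)) = 0.
g(0) = ΣzᵢKᵢ − 1 = 0.303 and g(1) = 1 − Σzᵢ/Kᵢ = -0.310, so a root lies in (0, 1).
Iterate (Newton) starting at ψ₁ = 0.5:
  ψ₁ = 0.500: g = -0.0017, g' = -0.495 → ψ₁ = 0.497
Converged at ψ₁ = 0.497.
Drum-1 compositions:
  1: x = 0.134, y = 0.369
  2: x = 0.345, y = 0.419
  3: x = 0.521, y = 0.211
Drum-2 feed = drum-1 liquid: z₂ = (0.1343, 0.3451, 0.5206).
Drum 2:
Rachford–Rice: g(ψ₂) = Σ zᵢ(Kᵢ−1)/(1+ψ₂(Kᵢ−1)) = 0.
Feasibility: ΣzᵢKᵢ = 1.500, Σzᵢ/Kᵢ = 1.077 — both > 1, two phases present.
Newton–Raphson from ψ₂ = 0.5:
  ψ₂ = 0.500: g = 0.1120, g' = -0.440 → ψ₂ = 0.755
  ψ₂ = 0.755: g = 0.0115, g' = -0.365 → ψ₂ = 0.786
Converged at ψ₂ = 0.786.
  1: x = 0.039, y = 0.160
  2: x = 0.210, y = 0.382
  3: x = 0.752, y = 0.458

y_2 (drum 2) = 0.382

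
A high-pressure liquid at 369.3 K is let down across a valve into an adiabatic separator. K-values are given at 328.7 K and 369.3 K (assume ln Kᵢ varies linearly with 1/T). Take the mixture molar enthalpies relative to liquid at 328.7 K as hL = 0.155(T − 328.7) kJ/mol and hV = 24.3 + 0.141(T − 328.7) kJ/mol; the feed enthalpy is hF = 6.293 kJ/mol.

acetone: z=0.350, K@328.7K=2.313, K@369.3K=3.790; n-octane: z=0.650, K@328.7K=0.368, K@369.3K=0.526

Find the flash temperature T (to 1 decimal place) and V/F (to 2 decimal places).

T = 338.9 K, V/F = 0.19

Adiabatic flash: solve Rachford–Rice at each trial T, then check hF = ψ·hV(T) + (1−ψ)·hL(T).
  T = 328.7 K: K = (2.313, 0.368), RR gives ψ = 0.059, H_out = 1.428 kJ/mol
  T = 369.3 K: K = (3.790, 0.526), RR gives ψ = 0.505, H_out = 18.287 kJ/mol
  T = 349.0 K: K = (3.004, 0.445), RR gives ψ = 0.306, H_out = 10.489 kJ/mol
  T = 338.9 K: K = (2.648, 0.406), RR gives ψ = 0.195, H_out = 6.281 kJ/mol
  T = 343.9 K: K = (2.821, 0.425), RR gives ψ = 0.252, H_out = 8.416 kJ/mol
  T = 341.4 K: K = (2.734, 0.415), RR gives ψ = 0.224, H_out = 7.363 kJ/mol
  T = 340.1 K: K = (2.689, 0.410), RR gives ψ = 0.209, H_out = 6.805 kJ/mol
Linear interpolation between T = 338.9 (H_out = 6.281) and T = 340.1 (H_out = 6.805) on hF = 6.293 gives T ≈ 338.9 K, at which ψ = 0.19.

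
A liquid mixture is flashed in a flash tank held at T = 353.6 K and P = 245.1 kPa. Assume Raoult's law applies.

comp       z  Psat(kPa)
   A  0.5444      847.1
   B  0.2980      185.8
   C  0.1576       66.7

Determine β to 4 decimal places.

Raoult's law: Kᵢ = Pᵢˢᵃᵗ/P = Pᵢˢᵃᵗ/245.1.
  K_A = 847.1/245.1 = 3.456140, K_B = 185.8/245.1 = 0.758058, K_C = 66.7/245.1 = 0.272134
Material balance + equilibrium reduce to Σ zᵢ(Kᵢ−1)/(1+β(Kᵢ−1)) = 0.
Feasibility: ΣzᵢKᵢ = 2.1503, Σzᵢ/Kᵢ = 1.1298 — both > 1, two phases present.
Newton iteration, β⁰ = 0.69:
  β = 0.6900: g = 0.17920, g' = -0.8144 → β = 0.9100
  β = 0.9100: g = -0.01893, g' = -1.0750 → β = 0.8924
  β = 0.8924: g = -0.00040, g' = -1.0307 → β = 0.8921
Converged at β = 0.8921.

β = 0.8921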